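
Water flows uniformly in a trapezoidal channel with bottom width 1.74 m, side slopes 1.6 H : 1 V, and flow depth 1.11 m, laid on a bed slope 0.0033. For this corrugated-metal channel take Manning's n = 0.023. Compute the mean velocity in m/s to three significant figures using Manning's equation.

A = (b + z·y)·y = (1.74 + 1.6×1.11)×1.11 = 3.903 m²
P = b + 2y√(1+z²) = 1.74 + 2×1.11×√(1+1.6²) = 5.929 m
R = A/P = 3.903/5.929 = 0.6583 m
Q = (1/n)·A·R^(2/3)·S^(1/2) = (1/0.023) × 3.903 × 0.6583^(2/3) × 0.0033^(1/2) = 7.376 m³/s
V = Q/A = 7.376/3.903 = 1.890 m/s

1.89 m/s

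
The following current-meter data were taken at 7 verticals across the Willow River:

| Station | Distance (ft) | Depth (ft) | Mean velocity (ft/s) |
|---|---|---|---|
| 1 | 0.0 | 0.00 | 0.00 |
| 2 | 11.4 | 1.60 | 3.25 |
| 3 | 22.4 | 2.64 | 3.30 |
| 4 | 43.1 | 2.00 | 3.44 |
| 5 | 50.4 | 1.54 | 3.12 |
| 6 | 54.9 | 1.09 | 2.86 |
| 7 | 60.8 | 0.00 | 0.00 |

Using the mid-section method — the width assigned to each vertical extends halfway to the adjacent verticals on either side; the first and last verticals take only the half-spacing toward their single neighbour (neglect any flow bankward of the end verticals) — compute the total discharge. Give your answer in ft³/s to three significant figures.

w_2 = (22.4 − 0.0)/2 = 11.2 ft; q_2 = 3.25 × 1.60 × 11.2 = 58.24 ft³/s
w_3 = (43.1 − 11.4)/2 = 15.85 ft; q_3 = 3.30 × 2.64 × 15.85 = 138.1 ft³/s
w_4 = (50.4 − 22.4)/2 = 14 ft; q_4 = 3.44 × 2.00 × 14 = 96.32 ft³/s
w_5 = (54.9 − 43.1)/2 = 5.9 ft; q_5 = 3.12 × 1.54 × 5.9 = 28.35 ft³/s
w_6 = (60.8 − 50.4)/2 = 5.2 ft; q_6 = 2.86 × 1.09 × 5.2 = 16.21 ft³/s
Stations 1, 7 contribute zero (depth or velocity is 0).
Q = Σ qᵢ = 337.2 ft³/s

337 ft³/s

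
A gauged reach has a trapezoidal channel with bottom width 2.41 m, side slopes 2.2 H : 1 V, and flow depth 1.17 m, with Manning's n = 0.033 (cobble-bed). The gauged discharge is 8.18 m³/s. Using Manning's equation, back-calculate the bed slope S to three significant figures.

0.00330

A = (b + z·y)·y = (2.41 + 2.2×1.17)×1.17 = 5.831 m²
P = b + 2y√(1+z²) = 2.41 + 2×1.17×√(1+2.2²) = 8.065 m
R = A/P = 5.831/8.065 = 0.7230 m
S = (Q·n / (1·A·R^(2/3)))² = (8.18×0.033 / (1×5.831×0.8056))² = 0.003302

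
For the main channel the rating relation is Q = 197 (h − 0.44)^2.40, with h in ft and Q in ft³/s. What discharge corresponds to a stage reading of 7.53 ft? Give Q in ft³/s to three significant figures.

Q = 197 × (7.53 − 0.44)^2.40 = 197 × 7.09^2.40 = 21680 ft³/s

21700 ft³/s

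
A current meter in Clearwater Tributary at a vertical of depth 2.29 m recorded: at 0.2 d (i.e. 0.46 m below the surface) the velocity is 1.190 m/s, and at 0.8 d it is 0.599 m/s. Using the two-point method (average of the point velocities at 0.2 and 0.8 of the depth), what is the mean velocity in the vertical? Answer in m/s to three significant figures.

v̄ = (1.190 + 0.599) / 2 = 0.8945 m/s

0.895 m/s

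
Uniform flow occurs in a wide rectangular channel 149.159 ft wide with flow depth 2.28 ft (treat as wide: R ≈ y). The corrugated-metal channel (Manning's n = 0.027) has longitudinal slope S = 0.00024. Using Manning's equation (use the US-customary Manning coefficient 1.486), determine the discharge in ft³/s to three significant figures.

502 ft³/s

A = b·y = 149.159 × 2.28 = 340.1 ft²
Wide channel: R ≈ y = 2.28 ft
Q = (1.486/n)·A·R^(2/3)·S^(1/2) = (1.486/0.027) × 340.1 × 2.280^(2/3) × 0.00024^(1/2) = 502.3 ft³/s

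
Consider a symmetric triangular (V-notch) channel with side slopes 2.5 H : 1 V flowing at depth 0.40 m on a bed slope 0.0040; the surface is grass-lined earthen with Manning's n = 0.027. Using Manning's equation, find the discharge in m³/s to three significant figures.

A = z·y² = 2.5×0.40² = 0.4000 m²
P = 2y√(1+z²) = 2×0.40×√(1+2.5²) = 2.154 m
R = A/P = 0.4000/2.154 = 0.1857 m
Q = (1/n)·A·R^(2/3)·S^(1/2) = (1/0.027) × 0.4000 × 0.1857^(2/3) × 0.0040^(1/2) = 0.3050 m³/s

0.305 m³/s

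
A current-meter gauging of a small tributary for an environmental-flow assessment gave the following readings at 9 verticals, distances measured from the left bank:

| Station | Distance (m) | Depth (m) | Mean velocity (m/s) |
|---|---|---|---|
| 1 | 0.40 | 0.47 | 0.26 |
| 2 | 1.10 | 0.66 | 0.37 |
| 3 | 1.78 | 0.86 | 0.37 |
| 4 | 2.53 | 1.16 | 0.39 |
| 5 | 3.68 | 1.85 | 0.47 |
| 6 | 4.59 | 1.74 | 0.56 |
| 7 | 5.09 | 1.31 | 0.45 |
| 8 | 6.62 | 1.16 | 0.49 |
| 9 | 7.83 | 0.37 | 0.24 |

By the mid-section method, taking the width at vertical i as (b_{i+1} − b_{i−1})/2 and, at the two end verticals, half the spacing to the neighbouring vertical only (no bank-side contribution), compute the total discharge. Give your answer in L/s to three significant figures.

3880 L/s

w_1 = (1.10 − 0.40)/2 = 0.35 m; q_1 = 0.26 × 0.47 × 0.35 = 0.04277 m³/s
w_2 = (1.78 − 0.40)/2 = 0.69 m; q_2 = 0.37 × 0.66 × 0.69 = 0.1685 m³/s
w_3 = (2.53 − 1.10)/2 = 0.715 m; q_3 = 0.37 × 0.86 × 0.715 = 0.2275 m³/s
w_4 = (3.68 − 1.78)/2 = 0.95 m; q_4 = 0.39 × 1.16 × 0.95 = 0.4298 m³/s
w_5 = (4.59 − 2.53)/2 = 1.03 m; q_5 = 0.47 × 1.85 × 1.03 = 0.8956 m³/s
w_6 = (5.09 − 3.68)/2 = 0.705 m; q_6 = 0.56 × 1.74 × 0.705 = 0.6870 m³/s
w_7 = (6.62 − 4.59)/2 = 1.015 m; q_7 = 0.45 × 1.31 × 1.015 = 0.5983 m³/s
w_8 = (7.83 − 5.09)/2 = 1.37 m; q_8 = 0.49 × 1.16 × 1.37 = 0.7787 m³/s
w_9 = (7.83 − 6.62)/2 = 0.605 m; q_9 = 0.24 × 0.37 × 0.605 = 0.05372 m³/s
Q = Σ qᵢ = 3.882 m³/s
= 3.882 × 1000 = 3882 L/s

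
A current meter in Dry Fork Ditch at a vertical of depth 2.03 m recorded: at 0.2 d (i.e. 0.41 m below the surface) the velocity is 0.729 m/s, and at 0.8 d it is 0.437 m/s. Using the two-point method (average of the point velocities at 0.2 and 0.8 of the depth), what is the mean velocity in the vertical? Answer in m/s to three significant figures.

0.583 m/s

v̄ = (0.729 + 0.437) / 2 = 0.5830 m/s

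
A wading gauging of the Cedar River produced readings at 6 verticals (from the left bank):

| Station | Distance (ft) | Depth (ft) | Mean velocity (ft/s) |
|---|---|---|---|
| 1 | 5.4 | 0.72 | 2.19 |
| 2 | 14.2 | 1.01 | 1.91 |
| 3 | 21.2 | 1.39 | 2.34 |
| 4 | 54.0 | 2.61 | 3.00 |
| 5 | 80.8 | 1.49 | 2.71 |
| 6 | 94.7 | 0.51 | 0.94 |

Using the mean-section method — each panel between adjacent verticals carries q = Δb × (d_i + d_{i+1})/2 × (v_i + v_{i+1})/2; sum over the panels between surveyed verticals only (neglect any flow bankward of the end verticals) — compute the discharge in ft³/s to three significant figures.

391 ft³/s

Panel 1-2: Δb = 8.8 ft, d̄ = (0.72+1.01)/2 = 0.865, v̄ = (2.19+1.91)/2 = 2.05 → q = 8.8×0.865×2.05 = 15.60 ft³/s
Panel 2-3: Δb = 7 ft, d̄ = (1.01+1.39)/2 = 1.2, v̄ = (1.91+2.34)/2 = 2.125 → q = 7×1.2×2.125 = 17.85 ft³/s
Panel 3-4: Δb = 32.8 ft, d̄ = (1.39+2.61)/2 = 2, v̄ = (2.34+3.00)/2 = 2.67 → q = 32.8×2×2.67 = 175.2 ft³/s
Panel 4-5: Δb = 26.8 ft, d̄ = (2.61+1.49)/2 = 2.05, v̄ = (3.00+2.71)/2 = 2.855 → q = 26.8×2.05×2.855 = 156.9 ft³/s
Panel 5-6: Δb = 13.9 ft, d̄ = (1.49+0.51)/2 = 1, v̄ = (2.71+0.94)/2 = 1.825 → q = 13.9×1×1.825 = 25.37 ft³/s
Q = Σ q = 390.8 ft³/s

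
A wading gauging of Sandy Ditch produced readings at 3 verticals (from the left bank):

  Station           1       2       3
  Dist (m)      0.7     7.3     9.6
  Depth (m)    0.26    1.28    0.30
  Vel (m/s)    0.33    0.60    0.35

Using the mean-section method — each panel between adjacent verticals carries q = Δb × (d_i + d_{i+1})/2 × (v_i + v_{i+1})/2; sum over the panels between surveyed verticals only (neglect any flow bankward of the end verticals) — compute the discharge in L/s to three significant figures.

3230 L/s

Panel 1-2: Δb = 6.6 m, d̄ = (0.26+1.28)/2 = 0.77, v̄ = (0.33+0.60)/2 = 0.465 → q = 6.6×0.77×0.465 = 2.363 m³/s
Panel 2-3: Δb = 2.3 m, d̄ = (1.28+0.30)/2 = 0.79, v̄ = (0.60+0.35)/2 = 0.475 → q = 2.3×0.79×0.475 = 0.8631 m³/s
Q = Σ q = 3.226 m³/s
= 3.226 × 1000 = 3226 L/s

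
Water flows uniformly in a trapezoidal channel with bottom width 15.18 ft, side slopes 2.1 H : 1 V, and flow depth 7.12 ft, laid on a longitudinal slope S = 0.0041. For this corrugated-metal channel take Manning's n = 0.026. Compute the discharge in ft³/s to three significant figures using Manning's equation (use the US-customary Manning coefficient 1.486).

2120 ft³/s

A = (b + z·y)·y = (15.18 + 2.1×7.12)×7.12 = 214.5 ft²
P = b + 2y√(1+z²) = 15.18 + 2×7.12×√(1+2.1²) = 48.30 ft
R = A/P = 214.5/48.30 = 4.442 ft
Q = (1.486/n)·A·R^(2/3)·S^(1/2) = (1.486/0.026) × 214.5 × 4.442^(2/3) × 0.0041^(1/2) = 2122 ft³/s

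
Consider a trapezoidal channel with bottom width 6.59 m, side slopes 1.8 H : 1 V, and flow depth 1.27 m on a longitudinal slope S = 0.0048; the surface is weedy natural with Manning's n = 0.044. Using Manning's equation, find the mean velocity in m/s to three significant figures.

1.53 m/s

A = (b + z·y)·y = (6.59 + 1.8×1.27)×1.27 = 11.27 m²
P = b + 2y√(1+z²) = 6.59 + 2×1.27×√(1+1.8²) = 11.82 m
R = A/P = 11.27/11.82 = 0.9537 m
Q = (1/n)·A·R^(2/3)·S^(1/2) = (1/0.044) × 11.27 × 0.9537^(2/3) × 0.0048^(1/2) = 17.20 m³/s
V = Q/A = 17.20/11.27 = 1.526 m/s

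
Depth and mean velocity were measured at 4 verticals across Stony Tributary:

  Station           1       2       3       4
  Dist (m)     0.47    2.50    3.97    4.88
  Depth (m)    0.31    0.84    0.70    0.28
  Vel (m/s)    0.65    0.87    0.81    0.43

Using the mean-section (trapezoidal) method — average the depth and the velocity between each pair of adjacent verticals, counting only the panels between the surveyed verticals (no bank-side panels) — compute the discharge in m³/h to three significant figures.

Panel 1-2: Δb = 2.03 m, d̄ = (0.31+0.84)/2 = 0.575, v̄ = (0.65+0.87)/2 = 0.76 → q = 2.03×0.575×0.76 = 0.8871 m³/s
Panel 2-3: Δb = 1.47 m, d̄ = (0.84+0.70)/2 = 0.77, v̄ = (0.87+0.81)/2 = 0.84 → q = 1.47×0.77×0.84 = 0.9508 m³/s
Panel 3-4: Δb = 0.91 m, d̄ = (0.70+0.28)/2 = 0.49, v̄ = (0.81+0.43)/2 = 0.62 → q = 0.91×0.49×0.62 = 0.2765 m³/s
Q = Σ q = 2.114 m³/s
= 2.114 × 3600 = 7612 m³/h

7610 m³/h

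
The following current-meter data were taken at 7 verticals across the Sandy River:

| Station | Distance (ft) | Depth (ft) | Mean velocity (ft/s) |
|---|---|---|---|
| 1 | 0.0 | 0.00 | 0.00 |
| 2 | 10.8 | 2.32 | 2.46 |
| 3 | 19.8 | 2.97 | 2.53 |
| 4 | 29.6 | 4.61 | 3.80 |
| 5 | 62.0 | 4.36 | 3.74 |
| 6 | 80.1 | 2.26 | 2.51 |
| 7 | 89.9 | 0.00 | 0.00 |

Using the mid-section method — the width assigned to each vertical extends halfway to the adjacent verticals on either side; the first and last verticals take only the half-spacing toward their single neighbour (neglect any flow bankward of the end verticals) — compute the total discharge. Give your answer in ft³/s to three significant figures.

w_2 = (19.8 − 0.0)/2 = 9.9 ft; q_2 = 2.46 × 2.32 × 9.9 = 56.50 ft³/s
w_3 = (29.6 − 10.8)/2 = 9.4 ft; q_3 = 2.53 × 2.97 × 9.4 = 70.63 ft³/s
w_4 = (62.0 − 19.8)/2 = 21.1 ft; q_4 = 3.80 × 4.61 × 21.1 = 369.6 ft³/s
w_5 = (80.1 − 29.6)/2 = 25.25 ft; q_5 = 3.74 × 4.36 × 25.25 = 411.7 ft³/s
w_6 = (89.9 − 62.0)/2 = 13.95 ft; q_6 = 2.51 × 2.26 × 13.95 = 79.13 ft³/s
Stations 1, 7 contribute zero (depth or velocity is 0).
Q = Σ qᵢ = 987.6 ft³/s

988 ft³/s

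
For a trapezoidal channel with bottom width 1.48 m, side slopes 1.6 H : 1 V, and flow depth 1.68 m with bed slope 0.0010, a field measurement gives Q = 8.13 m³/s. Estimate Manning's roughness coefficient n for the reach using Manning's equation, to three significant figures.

A = (b + z·y)·y = (1.48 + 1.6×1.68)×1.68 = 7.002 m²
P = b + 2y√(1+z²) = 1.48 + 2×1.68×√(1+1.6²) = 7.820 m
R = A/P = 7.002/7.820 = 0.8955 m
n = (1/Q)·A·R^(2/3)·S^(1/2) = (1/8.13) × 7.002 × 0.9290 × 0.03162 = 0.02530

0.0253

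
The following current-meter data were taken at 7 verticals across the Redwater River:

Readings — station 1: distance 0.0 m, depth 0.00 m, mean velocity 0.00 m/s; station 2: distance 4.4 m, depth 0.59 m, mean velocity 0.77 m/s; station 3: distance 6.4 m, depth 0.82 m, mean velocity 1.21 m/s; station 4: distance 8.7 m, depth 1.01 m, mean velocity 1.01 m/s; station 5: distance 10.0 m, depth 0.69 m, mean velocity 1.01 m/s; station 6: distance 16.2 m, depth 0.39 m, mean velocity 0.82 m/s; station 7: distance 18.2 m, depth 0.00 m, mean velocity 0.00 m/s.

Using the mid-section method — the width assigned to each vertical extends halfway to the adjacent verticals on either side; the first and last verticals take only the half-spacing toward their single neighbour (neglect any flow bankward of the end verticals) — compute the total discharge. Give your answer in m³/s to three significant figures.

w_2 = (6.4 − 0.0)/2 = 3.2 m; q_2 = 0.77 × 0.59 × 3.2 = 1.454 m³/s
w_3 = (8.7 − 4.4)/2 = 2.15 m; q_3 = 1.21 × 0.82 × 2.15 = 2.133 m³/s
w_4 = (10.0 − 6.4)/2 = 1.8 m; q_4 = 1.01 × 1.01 × 1.8 = 1.836 m³/s
w_5 = (16.2 − 8.7)/2 = 3.75 m; q_5 = 1.01 × 0.69 × 3.75 = 2.613 m³/s
w_6 = (18.2 − 10.0)/2 = 4.1 m; q_6 = 0.82 × 0.39 × 4.1 = 1.311 m³/s
Stations 1, 7 contribute zero (depth or velocity is 0).
Q = Σ qᵢ = 9.348 m³/s

9.35 m³/s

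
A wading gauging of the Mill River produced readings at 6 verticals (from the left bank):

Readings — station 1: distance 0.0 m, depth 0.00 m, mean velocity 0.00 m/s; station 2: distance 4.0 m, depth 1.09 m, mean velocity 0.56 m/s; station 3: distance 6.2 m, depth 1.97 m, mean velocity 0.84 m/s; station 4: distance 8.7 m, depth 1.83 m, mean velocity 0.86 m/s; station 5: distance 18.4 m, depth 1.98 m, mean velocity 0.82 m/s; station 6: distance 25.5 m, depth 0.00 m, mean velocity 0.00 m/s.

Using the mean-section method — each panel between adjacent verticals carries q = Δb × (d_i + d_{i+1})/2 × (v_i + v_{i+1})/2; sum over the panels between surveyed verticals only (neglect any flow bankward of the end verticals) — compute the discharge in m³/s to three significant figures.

Panel 1-2: Δb = 4 m, d̄ = (0.00+1.09)/2 = 0.545, v̄ = (0.00+0.56)/2 = 0.28 → q = 4×0.545×0.28 = 0.6104 m³/s
Panel 2-3: Δb = 2.2 m, d̄ = (1.09+1.97)/2 = 1.53, v̄ = (0.56+0.84)/2 = 0.7 → q = 2.2×1.53×0.7 = 2.356 m³/s
Panel 3-4: Δb = 2.5 m, d̄ = (1.97+1.83)/2 = 1.9, v̄ = (0.84+0.86)/2 = 0.85 → q = 2.5×1.9×0.85 = 4.038 m³/s
Panel 4-5: Δb = 9.7 m, d̄ = (1.83+1.98)/2 = 1.905, v̄ = (0.86+0.82)/2 = 0.84 → q = 9.7×1.905×0.84 = 15.52 m³/s
Panel 5-6: Δb = 7.1 m, d̄ = (1.98+0.00)/2 = 0.99, v̄ = (0.82+0.00)/2 = 0.41 → q = 7.1×0.99×0.41 = 2.882 m³/s
Q = Σ q = 25.41 m³/s

25.4 m³/s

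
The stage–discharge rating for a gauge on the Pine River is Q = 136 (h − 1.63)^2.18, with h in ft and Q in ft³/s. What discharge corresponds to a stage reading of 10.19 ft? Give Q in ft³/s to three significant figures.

Q = 136 × (10.19 − 1.63)^2.18 = 136 × 8.56^2.18 = 14670 ft³/s

14700 ft³/s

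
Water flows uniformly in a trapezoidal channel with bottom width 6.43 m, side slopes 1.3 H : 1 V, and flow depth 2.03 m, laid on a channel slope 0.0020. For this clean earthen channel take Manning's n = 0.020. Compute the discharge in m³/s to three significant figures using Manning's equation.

A = (b + z·y)·y = (6.43 + 1.3×2.03)×2.03 = 18.41 m²
P = b + 2y√(1+z²) = 6.43 + 2×2.03×√(1+1.3²) = 13.09 m
R = A/P = 18.41/13.09 = 1.407 m
Q = (1/n)·A·R^(2/3)·S^(1/2) = (1/0.020) × 18.41 × 1.407^(2/3) × 0.0020^(1/2) = 51.68 m³/s

51.7 m³/s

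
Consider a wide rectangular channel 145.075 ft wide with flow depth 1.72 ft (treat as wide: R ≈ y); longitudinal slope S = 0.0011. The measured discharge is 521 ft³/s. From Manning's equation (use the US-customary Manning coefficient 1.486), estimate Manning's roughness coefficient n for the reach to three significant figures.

0.0339

A = b·y = 145.075 × 1.72 = 249.5 ft²
Wide channel: R ≈ y = 1.72 ft
n = (1.486/Q)·A·R^(2/3)·S^(1/2) = (1.486/521) × 249.5 × 1.436 × 0.03317 = 0.03389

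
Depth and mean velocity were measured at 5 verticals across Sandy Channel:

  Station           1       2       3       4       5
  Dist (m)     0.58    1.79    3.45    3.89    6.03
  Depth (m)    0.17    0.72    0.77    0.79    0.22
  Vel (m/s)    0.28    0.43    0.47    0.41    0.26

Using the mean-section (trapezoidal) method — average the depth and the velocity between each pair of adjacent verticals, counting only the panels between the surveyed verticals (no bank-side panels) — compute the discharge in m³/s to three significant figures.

1.26 m³/s

Panel 1-2: Δb = 1.21 m, d̄ = (0.17+0.72)/2 = 0.445, v̄ = (0.28+0.43)/2 = 0.355 → q = 1.21×0.445×0.355 = 0.1911 m³/s
Panel 2-3: Δb = 1.66 m, d̄ = (0.72+0.77)/2 = 0.745, v̄ = (0.43+0.47)/2 = 0.45 → q = 1.66×0.745×0.45 = 0.5565 m³/s
Panel 3-4: Δb = 0.44 m, d̄ = (0.77+0.79)/2 = 0.78, v̄ = (0.47+0.41)/2 = 0.44 → q = 0.44×0.78×0.44 = 0.1510 m³/s
Panel 4-5: Δb = 2.14 m, d̄ = (0.79+0.22)/2 = 0.505, v̄ = (0.41+0.26)/2 = 0.335 → q = 2.14×0.505×0.335 = 0.3620 m³/s
Q = Σ q = 1.261 m³/s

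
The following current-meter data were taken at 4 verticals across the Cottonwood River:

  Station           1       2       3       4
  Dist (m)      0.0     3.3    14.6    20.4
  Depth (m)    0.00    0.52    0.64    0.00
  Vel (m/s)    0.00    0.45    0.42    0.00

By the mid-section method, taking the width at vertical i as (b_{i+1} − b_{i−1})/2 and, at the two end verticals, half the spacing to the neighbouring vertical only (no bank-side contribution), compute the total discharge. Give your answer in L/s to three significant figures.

w_2 = (14.6 − 0.0)/2 = 7.3 m; q_2 = 0.45 × 0.52 × 7.3 = 1.708 m³/s
w_3 = (20.4 − 3.3)/2 = 8.55 m; q_3 = 0.42 × 0.64 × 8.55 = 2.298 m³/s
Stations 1, 4 contribute zero (depth or velocity is 0).
Q = Σ qᵢ = 4.006 m³/s
= 4.006 × 1000 = 4006 L/s

4010 L/s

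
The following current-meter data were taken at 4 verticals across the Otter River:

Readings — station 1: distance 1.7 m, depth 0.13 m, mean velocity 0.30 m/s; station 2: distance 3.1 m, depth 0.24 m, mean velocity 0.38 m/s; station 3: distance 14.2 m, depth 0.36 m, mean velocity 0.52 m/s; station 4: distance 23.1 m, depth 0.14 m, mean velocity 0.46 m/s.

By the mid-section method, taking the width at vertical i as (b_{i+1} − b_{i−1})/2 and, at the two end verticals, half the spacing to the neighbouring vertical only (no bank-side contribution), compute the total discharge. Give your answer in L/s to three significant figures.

2760 L/s

w_1 = (3.1 − 1.7)/2 = 0.7 m; q_1 = 0.30 × 0.13 × 0.7 = 0.02730 m³/s
w_2 = (14.2 − 1.7)/2 = 6.25 m; q_2 = 0.38 × 0.24 × 6.25 = 0.5700 m³/s
w_3 = (23.1 − 3.1)/2 = 10 m; q_3 = 0.52 × 0.36 × 10 = 1.872 m³/s
w_4 = (23.1 − 14.2)/2 = 4.45 m; q_4 = 0.46 × 0.14 × 4.45 = 0.2866 m³/s
Q = Σ qᵢ = 2.756 m³/s
= 2.756 × 1000 = 2756 L/s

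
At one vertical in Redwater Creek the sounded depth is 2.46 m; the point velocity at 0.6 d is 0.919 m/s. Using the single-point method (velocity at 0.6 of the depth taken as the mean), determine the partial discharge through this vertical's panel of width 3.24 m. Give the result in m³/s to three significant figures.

7.32 m³/s

v̄ = v₀.₆ = 0.919 m/s
q = v̄ × d × w = 0.9190 × 2.46 × 3.24 = 7.325 m³/s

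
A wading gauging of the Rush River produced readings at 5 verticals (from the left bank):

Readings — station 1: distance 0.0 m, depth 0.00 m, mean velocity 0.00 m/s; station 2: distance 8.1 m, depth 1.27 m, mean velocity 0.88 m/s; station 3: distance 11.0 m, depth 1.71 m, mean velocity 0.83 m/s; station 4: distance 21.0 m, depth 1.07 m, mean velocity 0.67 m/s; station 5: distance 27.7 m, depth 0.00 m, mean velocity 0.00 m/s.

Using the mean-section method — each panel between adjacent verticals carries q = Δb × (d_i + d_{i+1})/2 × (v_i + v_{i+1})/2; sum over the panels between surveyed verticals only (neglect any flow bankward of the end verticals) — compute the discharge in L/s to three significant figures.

17600 L/s

Panel 1-2: Δb = 8.1 m, d̄ = (0.00+1.27)/2 = 0.635, v̄ = (0.00+0.88)/2 = 0.44 → q = 8.1×0.635×0.44 = 2.263 m³/s
Panel 2-3: Δb = 2.9 m, d̄ = (1.27+1.71)/2 = 1.49, v̄ = (0.88+0.83)/2 = 0.855 → q = 2.9×1.49×0.855 = 3.694 m³/s
Panel 3-4: Δb = 10 m, d̄ = (1.71+1.07)/2 = 1.39, v̄ = (0.83+0.67)/2 = 0.75 → q = 10×1.39×0.75 = 10.43 m³/s
Panel 4-5: Δb = 6.7 m, d̄ = (1.07+0.00)/2 = 0.535, v̄ = (0.67+0.00)/2 = 0.335 → q = 6.7×0.535×0.335 = 1.201 m³/s
Q = Σ q = 17.58 m³/s
= 17.58 × 1000 = 17580 L/s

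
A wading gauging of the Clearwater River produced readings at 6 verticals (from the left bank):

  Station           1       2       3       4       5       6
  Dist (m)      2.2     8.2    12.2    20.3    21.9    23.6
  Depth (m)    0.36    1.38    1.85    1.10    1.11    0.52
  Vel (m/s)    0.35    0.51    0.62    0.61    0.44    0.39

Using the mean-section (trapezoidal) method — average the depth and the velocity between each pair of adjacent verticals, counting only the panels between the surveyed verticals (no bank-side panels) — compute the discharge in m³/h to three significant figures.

53100 m³/h

Panel 1-2: Δb = 6 m, d̄ = (0.36+1.38)/2 = 0.87, v̄ = (0.35+0.51)/2 = 0.43 → q = 6×0.87×0.43 = 2.245 m³/s
Panel 2-3: Δb = 4 m, d̄ = (1.38+1.85)/2 = 1.615, v̄ = (0.51+0.62)/2 = 0.565 → q = 4×1.615×0.565 = 3.650 m³/s
Panel 3-4: Δb = 8.1 m, d̄ = (1.85+1.10)/2 = 1.475, v̄ = (0.62+0.61)/2 = 0.615 → q = 8.1×1.475×0.615 = 7.348 m³/s
Panel 4-5: Δb = 1.6 m, d̄ = (1.10+1.11)/2 = 1.105, v̄ = (0.61+0.44)/2 = 0.525 → q = 1.6×1.105×0.525 = 0.9282 m³/s
Panel 5-6: Δb = 1.7 m, d̄ = (1.11+0.52)/2 = 0.815, v̄ = (0.44+0.39)/2 = 0.415 → q = 1.7×0.815×0.415 = 0.5750 m³/s
Q = Σ q = 14.75 m³/s
= 14.75 × 3600 = 53080 m³/h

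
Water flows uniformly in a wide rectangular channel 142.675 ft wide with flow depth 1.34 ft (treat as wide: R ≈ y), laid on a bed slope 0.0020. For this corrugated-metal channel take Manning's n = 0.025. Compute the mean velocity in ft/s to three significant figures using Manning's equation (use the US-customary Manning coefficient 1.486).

A = b·y = 142.675 × 1.34 = 191.2 ft²
Wide channel: R ≈ y = 1.34 ft
Q = (1.486/n)·A·R^(2/3)·S^(1/2) = (1.486/0.025) × 191.2 × 1.340^(2/3) × 0.0020^(1/2) = 617.7 ft³/s
V = Q/A = 617.7/191.2 = 3.231 ft/s

3.23 ft/s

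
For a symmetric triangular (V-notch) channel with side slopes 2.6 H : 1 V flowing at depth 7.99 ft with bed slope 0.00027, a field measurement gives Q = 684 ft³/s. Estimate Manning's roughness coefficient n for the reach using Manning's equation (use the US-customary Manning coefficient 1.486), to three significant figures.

0.0142

A = z·y² = 2.6×7.99² = 166.0 ft²
P = 2y√(1+z²) = 2×7.99×√(1+2.6²) = 44.52 ft
R = A/P = 166.0/44.52 = 3.729 ft
n = (1.486/Q)·A·R^(2/3)·S^(1/2) = (1.486/684) × 166.0 × 2.405 × 0.01643 = 0.01425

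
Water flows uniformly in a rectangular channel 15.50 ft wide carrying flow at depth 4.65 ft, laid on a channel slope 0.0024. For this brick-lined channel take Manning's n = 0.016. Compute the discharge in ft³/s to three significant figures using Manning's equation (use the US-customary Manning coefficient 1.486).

A = b·y = 15.50 × 4.65 = 72.08 ft²
P = b + 2y = 15.50 + 2×4.65 = 24.80 ft
R = A/P = 72.08/24.80 = 2.906 ft
Q = (1.486/n)·A·R^(2/3)·S^(1/2) = (1.486/0.016) × 72.08 × 2.906^(2/3) × 0.0024^(1/2) = 667.8 ft³/s

668 ft³/s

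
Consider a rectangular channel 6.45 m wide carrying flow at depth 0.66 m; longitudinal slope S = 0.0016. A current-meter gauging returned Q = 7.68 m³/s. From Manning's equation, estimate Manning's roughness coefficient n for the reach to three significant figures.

A = b·y = 6.45 × 0.66 = 4.257 m²
P = b + 2y = 6.45 + 2×0.66 = 7.770 m
R = A/P = 4.257/7.770 = 0.5479 m
n = (1/Q)·A·R^(2/3)·S^(1/2) = (1/7.68) × 4.257 × 0.6696 × 0.04000 = 0.01485

0.0148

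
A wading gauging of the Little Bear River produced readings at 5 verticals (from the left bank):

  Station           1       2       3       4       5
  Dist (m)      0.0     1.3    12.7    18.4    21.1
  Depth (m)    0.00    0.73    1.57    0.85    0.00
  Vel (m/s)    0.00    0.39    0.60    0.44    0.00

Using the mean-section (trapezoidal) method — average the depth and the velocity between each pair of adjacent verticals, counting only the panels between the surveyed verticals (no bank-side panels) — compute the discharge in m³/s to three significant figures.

Panel 1-2: Δb = 1.3 m, d̄ = (0.00+0.73)/2 = 0.365, v̄ = (0.00+0.39)/2 = 0.195 → q = 1.3×0.365×0.195 = 0.09253 m³/s
Panel 2-3: Δb = 11.4 m, d̄ = (0.73+1.57)/2 = 1.15, v̄ = (0.39+0.60)/2 = 0.495 → q = 11.4×1.15×0.495 = 6.489 m³/s
Panel 3-4: Δb = 5.7 m, d̄ = (1.57+0.85)/2 = 1.21, v̄ = (0.60+0.44)/2 = 0.52 → q = 5.7×1.21×0.52 = 3.586 m³/s
Panel 4-5: Δb = 2.7 m, d̄ = (0.85+0.00)/2 = 0.425, v̄ = (0.44+0.00)/2 = 0.22 → q = 2.7×0.425×0.22 = 0.2525 m³/s
Q = Σ q = 10.42 m³/s

10.4 m³/s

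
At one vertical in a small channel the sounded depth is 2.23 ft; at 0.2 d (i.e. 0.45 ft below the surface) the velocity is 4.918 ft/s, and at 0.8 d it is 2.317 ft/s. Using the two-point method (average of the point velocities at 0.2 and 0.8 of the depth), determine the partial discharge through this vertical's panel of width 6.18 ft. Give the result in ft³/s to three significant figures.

49.9 ft³/s

v̄ = (4.918 + 2.317) / 2 = 3.618 ft/s
q = v̄ × d × w = 3.618 × 2.23 × 6.18 = 49.85 ft³/s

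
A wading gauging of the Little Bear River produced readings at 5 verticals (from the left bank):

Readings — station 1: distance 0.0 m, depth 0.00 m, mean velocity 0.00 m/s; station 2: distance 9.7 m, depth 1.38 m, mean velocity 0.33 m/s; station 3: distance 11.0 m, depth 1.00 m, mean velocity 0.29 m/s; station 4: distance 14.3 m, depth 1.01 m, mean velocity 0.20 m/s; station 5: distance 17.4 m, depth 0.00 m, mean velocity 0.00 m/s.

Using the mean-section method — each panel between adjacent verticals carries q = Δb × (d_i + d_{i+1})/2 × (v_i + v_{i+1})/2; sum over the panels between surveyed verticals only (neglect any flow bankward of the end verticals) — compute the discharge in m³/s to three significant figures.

2.55 m³/s

Panel 1-2: Δb = 9.7 m, d̄ = (0.00+1.38)/2 = 0.69, v̄ = (0.00+0.33)/2 = 0.165 → q = 9.7×0.69×0.165 = 1.104 m³/s
Panel 2-3: Δb = 1.3 m, d̄ = (1.38+1.00)/2 = 1.19, v̄ = (0.33+0.29)/2 = 0.31 → q = 1.3×1.19×0.31 = 0.4796 m³/s
Panel 3-4: Δb = 3.3 m, d̄ = (1.00+1.01)/2 = 1.005, v̄ = (0.29+0.20)/2 = 0.245 → q = 3.3×1.005×0.245 = 0.8125 m³/s
Panel 4-5: Δb = 3.1 m, d̄ = (1.01+0.00)/2 = 0.505, v̄ = (0.20+0.00)/2 = 0.1 → q = 3.1×0.505×0.1 = 0.1566 m³/s
Q = Σ q = 2.553 m³/s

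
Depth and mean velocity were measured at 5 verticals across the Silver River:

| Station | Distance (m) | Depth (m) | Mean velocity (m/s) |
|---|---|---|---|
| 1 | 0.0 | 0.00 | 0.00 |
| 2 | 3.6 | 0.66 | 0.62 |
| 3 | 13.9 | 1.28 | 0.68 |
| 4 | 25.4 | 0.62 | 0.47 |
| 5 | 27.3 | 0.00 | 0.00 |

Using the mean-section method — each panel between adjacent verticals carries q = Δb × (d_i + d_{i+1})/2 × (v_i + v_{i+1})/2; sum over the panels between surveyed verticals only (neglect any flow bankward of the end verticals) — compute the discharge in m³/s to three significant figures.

13.3 m³/s

Panel 1-2: Δb = 3.6 m, d̄ = (0.00+0.66)/2 = 0.33, v̄ = (0.00+0.62)/2 = 0.31 → q = 3.6×0.33×0.31 = 0.3683 m³/s
Panel 2-3: Δb = 10.3 m, d̄ = (0.66+1.28)/2 = 0.97, v̄ = (0.62+0.68)/2 = 0.65 → q = 10.3×0.97×0.65 = 6.494 m³/s
Panel 3-4: Δb = 11.5 m, d̄ = (1.28+0.62)/2 = 0.95, v̄ = (0.68+0.47)/2 = 0.575 → q = 11.5×0.95×0.575 = 6.282 m³/s
Panel 4-5: Δb = 1.9 m, d̄ = (0.62+0.00)/2 = 0.31, v̄ = (0.47+0.00)/2 = 0.235 → q = 1.9×0.31×0.235 = 0.1384 m³/s
Q = Σ q = 13.28 m³/s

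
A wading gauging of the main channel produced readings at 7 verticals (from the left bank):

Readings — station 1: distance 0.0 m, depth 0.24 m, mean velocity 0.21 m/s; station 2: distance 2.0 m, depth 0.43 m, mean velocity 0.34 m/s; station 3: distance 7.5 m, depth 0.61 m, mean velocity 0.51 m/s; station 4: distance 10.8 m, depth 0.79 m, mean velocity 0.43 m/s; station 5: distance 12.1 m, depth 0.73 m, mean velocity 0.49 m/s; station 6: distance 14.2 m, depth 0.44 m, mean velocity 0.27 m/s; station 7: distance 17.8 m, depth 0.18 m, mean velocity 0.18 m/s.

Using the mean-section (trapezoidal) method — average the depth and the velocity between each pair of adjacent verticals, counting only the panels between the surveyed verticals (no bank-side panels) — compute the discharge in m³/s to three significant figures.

Panel 1-2: Δb = 2 m, d̄ = (0.24+0.43)/2 = 0.335, v̄ = (0.21+0.34)/2 = 0.275 → q = 2×0.335×0.275 = 0.1843 m³/s
Panel 2-3: Δb = 5.5 m, d̄ = (0.43+0.61)/2 = 0.52, v̄ = (0.34+0.51)/2 = 0.425 → q = 5.5×0.52×0.425 = 1.216 m³/s
Panel 3-4: Δb = 3.3 m, d̄ = (0.61+0.79)/2 = 0.7, v̄ = (0.51+0.43)/2 = 0.47 → q = 3.3×0.7×0.47 = 1.086 m³/s
Panel 4-5: Δb = 1.3 m, d̄ = (0.79+0.73)/2 = 0.76, v̄ = (0.43+0.49)/2 = 0.46 → q = 1.3×0.76×0.46 = 0.4545 m³/s
Panel 5-6: Δb = 2.1 m, d̄ = (0.73+0.44)/2 = 0.585, v̄ = (0.49+0.27)/2 = 0.38 → q = 2.1×0.585×0.38 = 0.4668 m³/s
Panel 6-7: Δb = 3.6 m, d̄ = (0.44+0.18)/2 = 0.31, v̄ = (0.27+0.18)/2 = 0.225 → q = 3.6×0.31×0.225 = 0.2511 m³/s
Q = Σ q = 3.658 m³/s

3.66 m³/s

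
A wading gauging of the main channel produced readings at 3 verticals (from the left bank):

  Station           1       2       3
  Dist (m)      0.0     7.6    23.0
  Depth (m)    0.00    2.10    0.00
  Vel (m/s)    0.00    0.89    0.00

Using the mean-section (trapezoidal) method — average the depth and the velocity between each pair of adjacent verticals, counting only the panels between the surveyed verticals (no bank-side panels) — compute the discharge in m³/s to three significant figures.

10.7 m³/s

Panel 1-2: Δb = 7.6 m, d̄ = (0.00+2.10)/2 = 1.05, v̄ = (0.00+0.89)/2 = 0.445 → q = 7.6×1.05×0.445 = 3.551 m³/s
Panel 2-3: Δb = 15.4 m, d̄ = (2.10+0.00)/2 = 1.05, v̄ = (0.89+0.00)/2 = 0.445 → q = 15.4×1.05×0.445 = 7.196 m³/s
Q = Σ q = 10.75 m³/s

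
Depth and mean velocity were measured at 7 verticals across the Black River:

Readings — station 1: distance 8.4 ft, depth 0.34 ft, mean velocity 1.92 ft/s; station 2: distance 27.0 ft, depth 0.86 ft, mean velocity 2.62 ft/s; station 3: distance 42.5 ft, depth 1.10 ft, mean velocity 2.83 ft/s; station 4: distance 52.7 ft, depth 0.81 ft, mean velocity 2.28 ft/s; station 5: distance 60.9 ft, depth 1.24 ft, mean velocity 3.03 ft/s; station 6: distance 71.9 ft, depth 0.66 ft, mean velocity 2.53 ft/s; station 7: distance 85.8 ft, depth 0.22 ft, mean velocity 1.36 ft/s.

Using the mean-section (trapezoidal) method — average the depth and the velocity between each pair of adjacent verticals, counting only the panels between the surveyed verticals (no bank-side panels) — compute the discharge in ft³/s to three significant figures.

155 ft³/s

Panel 1-2: Δb = 18.6 ft, d̄ = (0.34+0.86)/2 = 0.6, v̄ = (1.92+2.62)/2 = 2.27 → q = 18.6×0.6×2.27 = 25.33 ft³/s
Panel 2-3: Δb = 15.5 ft, d̄ = (0.86+1.10)/2 = 0.98, v̄ = (2.62+2.83)/2 = 2.725 → q = 15.5×0.98×2.725 = 41.39 ft³/s
Panel 3-4: Δb = 10.2 ft, d̄ = (1.10+0.81)/2 = 0.955, v̄ = (2.83+2.28)/2 = 2.555 → q = 10.2×0.955×2.555 = 24.89 ft³/s
Panel 4-5: Δb = 8.2 ft, d̄ = (0.81+1.24)/2 = 1.025, v̄ = (2.28+3.03)/2 = 2.655 → q = 8.2×1.025×2.655 = 22.32 ft³/s
Panel 5-6: Δb = 11 ft, d̄ = (1.24+0.66)/2 = 0.95, v̄ = (3.03+2.53)/2 = 2.78 → q = 11×0.95×2.78 = 29.05 ft³/s
Panel 6-7: Δb = 13.9 ft, d̄ = (0.66+0.22)/2 = 0.44, v̄ = (2.53+1.36)/2 = 1.945 → q = 13.9×0.44×1.945 = 11.90 ft³/s
Q = Σ q = 154.9 ft³/s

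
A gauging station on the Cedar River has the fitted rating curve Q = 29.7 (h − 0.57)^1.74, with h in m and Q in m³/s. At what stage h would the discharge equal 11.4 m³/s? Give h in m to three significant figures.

h − h₀ = (Q/C)^(1/b) = (11.4/29.7)^(1/1.74) = 0.5768 m
h = 0.57 + 0.5768 = 1.147 m

1.15 m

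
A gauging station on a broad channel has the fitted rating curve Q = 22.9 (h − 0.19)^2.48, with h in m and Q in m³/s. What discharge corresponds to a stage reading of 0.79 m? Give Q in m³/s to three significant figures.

6.45 m³/s

Q = 22.9 × (0.79 − 0.19)^2.48 = 22.9 × 0.6^2.48 = 6.451 m³/s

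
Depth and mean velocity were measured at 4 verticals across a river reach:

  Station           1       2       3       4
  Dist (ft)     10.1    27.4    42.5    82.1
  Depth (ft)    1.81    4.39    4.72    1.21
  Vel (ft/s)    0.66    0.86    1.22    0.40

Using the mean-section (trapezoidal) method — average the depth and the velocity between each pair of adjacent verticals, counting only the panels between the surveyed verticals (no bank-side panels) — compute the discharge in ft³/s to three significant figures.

Panel 1-2: Δb = 17.3 ft, d̄ = (1.81+4.39)/2 = 3.1, v̄ = (0.66+0.86)/2 = 0.76 → q = 17.3×3.1×0.76 = 40.76 ft³/s
Panel 2-3: Δb = 15.1 ft, d̄ = (4.39+4.72)/2 = 4.555, v̄ = (0.86+1.22)/2 = 1.04 → q = 15.1×4.555×1.04 = 71.53 ft³/s
Panel 3-4: Δb = 39.6 ft, d̄ = (4.72+1.21)/2 = 2.965, v̄ = (1.22+0.40)/2 = 0.81 → q = 39.6×2.965×0.81 = 95.11 ft³/s
Q = Σ q = 207.4 ft³/s

207 ft³/s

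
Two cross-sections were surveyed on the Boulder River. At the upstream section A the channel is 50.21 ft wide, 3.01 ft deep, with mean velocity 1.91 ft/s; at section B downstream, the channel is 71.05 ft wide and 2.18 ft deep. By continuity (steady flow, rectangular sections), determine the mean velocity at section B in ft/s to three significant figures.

1.86 ft/s

Q = A₁V₁ = (50.21×3.01) × 1.91 = 288.7 ft³/s
A₂ = 71.05 × 2.18 = 154.9 ft²
V₂ = Q/A₂ = 288.7/154.9 = 1.864 ft/s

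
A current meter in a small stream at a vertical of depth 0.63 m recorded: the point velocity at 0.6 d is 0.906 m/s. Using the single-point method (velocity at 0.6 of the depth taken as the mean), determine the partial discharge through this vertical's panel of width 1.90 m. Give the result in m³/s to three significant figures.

1.08 m³/s

v̄ = v₀.₆ = 0.906 m/s
q = v̄ × d × w = 0.9060 × 0.63 × 1.90 = 1.084 m³/s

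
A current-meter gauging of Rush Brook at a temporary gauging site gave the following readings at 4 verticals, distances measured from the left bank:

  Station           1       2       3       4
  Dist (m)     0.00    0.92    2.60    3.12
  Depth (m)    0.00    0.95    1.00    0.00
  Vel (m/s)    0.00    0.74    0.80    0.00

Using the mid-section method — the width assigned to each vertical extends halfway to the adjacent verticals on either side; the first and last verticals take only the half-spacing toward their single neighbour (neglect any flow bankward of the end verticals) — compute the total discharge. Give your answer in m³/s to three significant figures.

w_2 = (2.60 − 0.00)/2 = 1.3 m; q_2 = 0.74 × 0.95 × 1.3 = 0.9139 m³/s
w_3 = (3.12 − 0.92)/2 = 1.1 m; q_3 = 0.80 × 1.00 × 1.1 = 0.8800 m³/s
Stations 1, 4 contribute zero (depth or velocity is 0).
Q = Σ qᵢ = 1.794 m³/s

1.79 m³/s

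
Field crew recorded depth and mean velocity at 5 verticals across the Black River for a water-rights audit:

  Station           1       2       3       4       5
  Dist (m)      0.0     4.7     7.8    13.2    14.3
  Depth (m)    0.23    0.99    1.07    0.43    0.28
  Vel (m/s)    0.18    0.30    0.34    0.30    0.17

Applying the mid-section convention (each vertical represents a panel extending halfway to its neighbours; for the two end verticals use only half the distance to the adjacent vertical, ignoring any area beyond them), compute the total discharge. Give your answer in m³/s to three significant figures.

3.25 m³/s

w_1 = (4.7 − 0.0)/2 = 2.35 m; q_1 = 0.18 × 0.23 × 2.35 = 0.09729 m³/s
w_2 = (7.8 − 0.0)/2 = 3.9 m; q_2 = 0.30 × 0.99 × 3.9 = 1.158 m³/s
w_3 = (13.2 − 4.7)/2 = 4.25 m; q_3 = 0.34 × 1.07 × 4.25 = 1.546 m³/s
w_4 = (14.3 − 7.8)/2 = 3.25 m; q_4 = 0.30 × 0.43 × 3.25 = 0.4193 m³/s
w_5 = (14.3 − 13.2)/2 = 0.55 m; q_5 = 0.17 × 0.28 × 0.55 = 0.02618 m³/s
Q = Σ qᵢ = 3.247 m³/s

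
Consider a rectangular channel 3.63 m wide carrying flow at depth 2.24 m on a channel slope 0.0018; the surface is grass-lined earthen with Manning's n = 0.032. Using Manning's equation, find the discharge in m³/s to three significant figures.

10.8 m³/s

A = b·y = 3.63 × 2.24 = 8.131 m²
P = b + 2y = 3.63 + 2×2.24 = 8.110 m
R = A/P = 8.131/8.110 = 1.003 m
Q = (1/n)·A·R^(2/3)·S^(1/2) = (1/0.032) × 8.131 × 1.003^(2/3) × 0.0018^(1/2) = 10.80 m³/s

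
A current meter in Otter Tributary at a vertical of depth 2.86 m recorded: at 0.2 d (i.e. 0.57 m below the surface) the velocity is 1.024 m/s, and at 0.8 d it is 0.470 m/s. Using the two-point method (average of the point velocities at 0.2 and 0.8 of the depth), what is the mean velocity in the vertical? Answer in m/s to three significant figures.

0.747 m/s

v̄ = (1.024 + 0.470) / 2 = 0.7470 m/s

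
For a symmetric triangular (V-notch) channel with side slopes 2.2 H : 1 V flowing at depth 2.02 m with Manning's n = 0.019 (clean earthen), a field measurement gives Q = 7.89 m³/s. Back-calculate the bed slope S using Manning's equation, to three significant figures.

A = z·y² = 2.2×2.02² = 8.977 m²
P = 2y√(1+z²) = 2×2.02×√(1+2.2²) = 9.763 m
R = A/P = 8.977/9.763 = 0.9195 m
S = (Q·n / (1·A·R^(2/3)))² = (7.89×0.019 / (1×8.977×0.9456))² = 0.0003119

0.000312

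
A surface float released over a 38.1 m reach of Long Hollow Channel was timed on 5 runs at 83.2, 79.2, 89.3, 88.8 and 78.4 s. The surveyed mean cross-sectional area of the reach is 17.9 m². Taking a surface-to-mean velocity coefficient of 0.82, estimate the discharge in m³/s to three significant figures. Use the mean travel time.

6.68 m³/s

t̄ = (83.2 + 79.2 + 89.3 + 88.8 + 78.4) / 5 = 83.78 s
v_surface = L / t̄ = 38.1 / 83.78 = 0.4548 m/s
v_mean = 0.82 × 0.4548 = 0.3729 m/s
Q = A × v_mean = 17.9 × 0.3729 = 6.675 m³/s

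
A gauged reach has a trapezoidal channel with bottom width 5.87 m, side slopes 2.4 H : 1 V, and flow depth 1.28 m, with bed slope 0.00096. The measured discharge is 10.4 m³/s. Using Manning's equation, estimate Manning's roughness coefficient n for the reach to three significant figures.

0.0321

A = (b + z·y)·y = (5.87 + 2.4×1.28)×1.28 = 11.45 m²
P = b + 2y√(1+z²) = 5.87 + 2×1.28×√(1+2.4²) = 12.53 m
R = A/P = 11.45/12.53 = 0.9138 m
n = (1/Q)·A·R^(2/3)·S^(1/2) = (1/10.4) × 11.45 × 0.9416 × 0.03098 = 0.03211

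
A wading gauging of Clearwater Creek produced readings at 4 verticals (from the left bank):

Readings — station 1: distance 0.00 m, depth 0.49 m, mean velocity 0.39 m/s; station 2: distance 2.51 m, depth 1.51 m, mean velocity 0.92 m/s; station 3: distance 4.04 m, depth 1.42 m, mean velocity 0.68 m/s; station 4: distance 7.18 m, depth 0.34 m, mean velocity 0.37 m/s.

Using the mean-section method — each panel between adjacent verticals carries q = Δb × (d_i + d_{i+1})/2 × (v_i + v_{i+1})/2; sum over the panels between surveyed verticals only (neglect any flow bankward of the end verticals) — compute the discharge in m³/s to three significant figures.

Panel 1-2: Δb = 2.51 m, d̄ = (0.49+1.51)/2 = 1, v̄ = (0.39+0.92)/2 = 0.655 → q = 2.51×1×0.655 = 1.644 m³/s
Panel 2-3: Δb = 1.53 m, d̄ = (1.51+1.42)/2 = 1.465, v̄ = (0.92+0.68)/2 = 0.8 → q = 1.53×1.465×0.8 = 1.793 m³/s
Panel 3-4: Δb = 3.14 m, d̄ = (1.42+0.34)/2 = 0.88, v̄ = (0.68+0.37)/2 = 0.525 → q = 3.14×0.88×0.525 = 1.451 m³/s
Q = Σ q = 4.888 m³/s

4.89 m³/s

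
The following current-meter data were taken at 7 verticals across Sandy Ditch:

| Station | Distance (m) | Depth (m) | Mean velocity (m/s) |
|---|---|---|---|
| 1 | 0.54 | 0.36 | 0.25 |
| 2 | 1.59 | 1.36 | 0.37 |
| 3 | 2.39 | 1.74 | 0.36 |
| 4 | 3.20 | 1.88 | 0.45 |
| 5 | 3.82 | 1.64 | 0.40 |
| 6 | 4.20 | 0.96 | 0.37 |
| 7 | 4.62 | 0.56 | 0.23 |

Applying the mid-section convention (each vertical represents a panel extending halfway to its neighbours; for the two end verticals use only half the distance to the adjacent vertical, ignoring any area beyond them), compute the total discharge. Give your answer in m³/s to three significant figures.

w_1 = (1.59 − 0.54)/2 = 0.525 m; q_1 = 0.25 × 0.36 × 0.525 = 0.04725 m³/s
w_2 = (2.39 − 0.54)/2 = 0.925 m; q_2 = 0.37 × 1.36 × 0.925 = 0.4655 m³/s
w_3 = (3.20 − 1.59)/2 = 0.805 m; q_3 = 0.36 × 1.74 × 0.805 = 0.5043 m³/s
w_4 = (3.82 − 2.39)/2 = 0.715 m; q_4 = 0.45 × 1.88 × 0.715 = 0.6049 m³/s
w_5 = (4.20 − 3.20)/2 = 0.5 m; q_5 = 0.40 × 1.64 × 0.5 = 0.3280 m³/s
w_6 = (4.62 − 3.82)/2 = 0.4 m; q_6 = 0.37 × 0.96 × 0.4 = 0.1421 m³/s
w_7 = (4.62 − 4.20)/2 = 0.21 m; q_7 = 0.23 × 0.56 × 0.21 = 0.02705 m³/s
Q = Σ qᵢ = 2.119 m³/s

2.12 m³/s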